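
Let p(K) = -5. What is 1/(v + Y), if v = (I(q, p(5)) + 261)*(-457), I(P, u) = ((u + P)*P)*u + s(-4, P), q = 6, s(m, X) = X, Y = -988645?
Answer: -1/1096954 ≈ -9.1162e-7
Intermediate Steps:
I(P, u) = P + P*u*(P + u) (I(P, u) = ((u + P)*P)*u + P = ((P + u)*P)*u + P = (P*(P + u))*u + P = P*u*(P + u) + P = P + P*u*(P + u))
v = -108309 (v = (6*(1 + (-5)² + 6*(-5)) + 261)*(-457) = (6*(1 + 25 - 30) + 261)*(-457) = (6*(-4) + 261)*(-457) = (-24 + 261)*(-457) = 237*(-457) = -108309)
1/(v + Y) = 1/(-108309 - 988645) = 1/(-1096954) = -1/1096954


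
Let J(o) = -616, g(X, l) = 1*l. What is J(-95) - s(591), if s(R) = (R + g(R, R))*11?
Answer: -13618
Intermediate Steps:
g(X, l) = l
s(R) = 22*R (s(R) = (R + R)*11 = (2*R)*11 = 22*R)
J(-95) - s(591) = -616 - 22*591 = -616 - 1*13002 = -616 - 13002 = -13618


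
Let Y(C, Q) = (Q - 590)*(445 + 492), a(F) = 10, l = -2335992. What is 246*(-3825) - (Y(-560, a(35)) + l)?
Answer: 1938502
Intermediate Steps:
Y(C, Q) = -552830 + 937*Q (Y(C, Q) = (-590 + Q)*937 = -552830 + 937*Q)
246*(-3825) - (Y(-560, a(35)) + l) = 246*(-3825) - ((-552830 + 937*10) - 2335992) = -940950 - ((-552830 + 9370) - 2335992) = -940950 - (-543460 - 2335992) = -940950 - 1*(-2879452) = -940950 + 2879452 = 1938502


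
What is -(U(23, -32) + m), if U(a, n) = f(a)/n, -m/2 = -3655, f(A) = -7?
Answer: -233927/32 ≈ -7310.2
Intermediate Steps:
m = 7310 (m = -2*(-3655) = 7310)
U(a, n) = -7/n
-(U(23, -32) + m) = -(-7/(-32) + 7310) = -(-7*(-1/32) + 7310) = -(7/32 + 7310) = -1*233927/32 = -233927/32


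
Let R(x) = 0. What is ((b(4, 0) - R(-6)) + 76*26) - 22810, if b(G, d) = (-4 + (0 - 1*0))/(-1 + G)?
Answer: -62506/3 ≈ -20835.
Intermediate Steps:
b(G, d) = -4/(-1 + G) (b(G, d) = (-4 + (0 + 0))/(-1 + G) = (-4 + 0)/(-1 + G) = -4/(-1 + G))
((b(4, 0) - R(-6)) + 76*26) - 22810 = ((-4/(-1 + 4) - 1*0) + 76*26) - 22810 = ((-4/3 + 0) + 1976) - 22810 = (-4/3 + 1976) - 22810 = 5924/3 - 22810 = -62506/3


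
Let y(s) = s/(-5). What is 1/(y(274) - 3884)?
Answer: -5/19694 ≈ -0.00025388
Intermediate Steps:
y(s) = -s/5 (y(s) = s*(-⅕) = -s/5)
1/(y(274) - 3884) = 1/(-⅕*274 - 3884) = 1/(-274/5 - 3884) = 1/(-19694/5) = -5/19694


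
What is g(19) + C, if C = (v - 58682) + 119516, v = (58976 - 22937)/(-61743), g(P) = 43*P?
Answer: 1268827218/20581 ≈ 61650.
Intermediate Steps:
v = -12013/20581 (v = 36039*(-1/61743) = -12013/20581 ≈ -0.58369)
C = 1252012541/20581 (C = (-12013/20581 - 58682) + 119516 = -1207746255/20581 + 119516 = 1252012541/20581 ≈ 60833.)
g(19) + C = 43*19 + 1252012541/20581 = 817 + 1252012541/20581 = 1268827218/20581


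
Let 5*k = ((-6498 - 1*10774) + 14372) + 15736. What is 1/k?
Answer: 5/12836 ≈ 0.00038953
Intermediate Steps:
k = 12836/5 (k = (((-6498 - 1*10774) + 14372) + 15736)/5 = (((-6498 - 10774) + 14372) + 15736)/5 = ((-17272 + 14372) + 15736)/5 = (-2900 + 15736)/5 = (⅕)*12836 = 12836/5 ≈ 2567.2)
1/k = 1/(12836/5) = 5/12836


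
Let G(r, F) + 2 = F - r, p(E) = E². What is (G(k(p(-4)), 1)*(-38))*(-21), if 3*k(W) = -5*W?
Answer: 20482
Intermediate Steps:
k(W) = -5*W/3 (k(W) = (-5*W)/3 = -5*W/3)
G(r, F) = -2 + F - r (G(r, F) = -2 + (F - r) = -2 + F - r)
(G(k(p(-4)), 1)*(-38))*(-21) = ((-2 + 1 - (-5)*(-4)²/3)*(-38))*(-21) = ((-2 + 1 - (-5)*16/3)*(-38))*(-21) = ((-2 + 1 - 1*(-80/3))*(-38))*(-21) = ((-2 + 1 + 80/3)*(-38))*(-21) = ((77/3)*(-38))*(-21) = -2926/3*(-21) = 20482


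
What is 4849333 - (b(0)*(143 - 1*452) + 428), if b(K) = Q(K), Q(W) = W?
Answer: 4848905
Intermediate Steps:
b(K) = K
4849333 - (b(0)*(143 - 1*452) + 428) = 4849333 - (0*(143 - 1*452) + 428) = 4849333 - (0*(143 - 452) + 428) = 4849333 - (0*(-309) + 428) = 4849333 - (0 + 428) = 4849333 - 1*428 = 4849333 - 428 = 4848905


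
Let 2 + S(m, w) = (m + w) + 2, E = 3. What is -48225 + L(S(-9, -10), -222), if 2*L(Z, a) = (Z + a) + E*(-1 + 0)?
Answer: -48347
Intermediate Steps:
S(m, w) = m + w (S(m, w) = -2 + ((m + w) + 2) = -2 + (2 + m + w) = m + w)
L(Z, a) = -3/2 + Z/2 + a/2 (L(Z, a) = ((Z + a) + 3*(-1 + 0))/2 = ((Z + a) + 3*(-1))/2 = ((Z + a) - 3)/2 = (-3 + Z + a)/2 = -3/2 + Z/2 + a/2)
-48225 + L(S(-9, -10), -222) = -48225 + (-3/2 + (-9 - 10)/2 + (½)*(-222)) = -48225 + (-3/2 + (½)*(-19) - 111) = -48225 + (-3/2 - 19/2 - 111) = -48225 - 122 = -48347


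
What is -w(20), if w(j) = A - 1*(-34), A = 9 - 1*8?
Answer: -35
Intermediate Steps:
A = 1 (A = 9 - 8 = 1)
w(j) = 35 (w(j) = 1 - 1*(-34) = 1 + 34 = 35)
-w(20) = -1*35 = -35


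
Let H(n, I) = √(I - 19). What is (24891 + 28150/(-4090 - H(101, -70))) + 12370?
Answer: 623193916829/16728189 + 28150*I*√89/16728189 ≈ 37254.0 + 0.015875*I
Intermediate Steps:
H(n, I) = √(-19 + I)
(24891 + 28150/(-4090 - H(101, -70))) + 12370 = (24891 + 28150/(-4090 - √(-19 - 70))) + 12370 = (24891 + 28150/(-4090 - √(-89))) + 12370 = (24891 + 28150/(-4090 - I*√89)) + 12370 = 37261 + 28150/(-4090 - I*√89)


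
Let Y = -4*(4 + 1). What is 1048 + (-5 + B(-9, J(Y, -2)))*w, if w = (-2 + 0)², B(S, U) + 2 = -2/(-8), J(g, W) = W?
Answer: 1021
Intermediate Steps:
Y = -20 (Y = -4*5 = -20)
B(S, U) = -7/4 (B(S, U) = -2 - 2/(-8) = -2 - 2*(-⅛) = -2 + ¼ = -7/4)
w = 4 (w = (-2)² = 4)
1048 + (-5 + B(-9, J(Y, -2)))*w = 1048 + (-5 - 7/4)*4 = 1048 - 27/4*4 = 1048 - 27 = 1021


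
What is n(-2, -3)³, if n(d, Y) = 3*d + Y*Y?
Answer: 27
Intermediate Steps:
n(d, Y) = Y² + 3*d (n(d, Y) = 3*d + Y² = Y² + 3*d)
n(-2, -3)³ = ((-3)² + 3*(-2))³ = (9 - 6)³ = 3³ = 27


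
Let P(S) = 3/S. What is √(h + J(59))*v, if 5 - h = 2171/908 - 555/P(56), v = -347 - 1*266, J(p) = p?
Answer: -613*√2148060367/454 ≈ -62579.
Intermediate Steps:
v = -613 (v = -347 - 266 = -613)
h = 9409249/908 (h = 5 - (2171/908 - 555/(3/56)) = 5 - (2171*(1/908) - 555/(3*(1/56))) = 5 - (2171/908 - 555/3/56) = 5 - (2171/908 - 555*56/3) = 5 - (2171/908 - 10360) = 5 - 1*(-9404709/908) = 5 + 9404709/908 = 9409249/908 ≈ 10363.)
√(h + J(59))*v = √(9409249/908 + 59)*(-613) = √(9462821/908)*(-613) = (√2148060367/454)*(-613) = -613*√2148060367/454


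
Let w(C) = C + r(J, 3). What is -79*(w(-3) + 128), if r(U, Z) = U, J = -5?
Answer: -9480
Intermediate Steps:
w(C) = -5 + C (w(C) = C - 5 = -5 + C)
-79*(w(-3) + 128) = -79*((-5 - 3) + 128) = -79*(-8 + 128) = -79*120 = -9480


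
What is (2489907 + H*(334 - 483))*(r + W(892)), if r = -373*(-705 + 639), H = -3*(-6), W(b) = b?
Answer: 63449109750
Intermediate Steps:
H = 18
r = 24618 (r = -373*(-66) = 24618)
(2489907 + H*(334 - 483))*(r + W(892)) = (2489907 + 18*(334 - 483))*(24618 + 892) = (2489907 + 18*(-149))*25510 = (2489907 - 2682)*25510 = 2487225*25510 = 63449109750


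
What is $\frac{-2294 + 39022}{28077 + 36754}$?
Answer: $\frac{36728}{64831} \approx 0.56652$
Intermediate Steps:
$\frac{-2294 + 39022}{28077 + 36754} = \frac{36728}{64831}$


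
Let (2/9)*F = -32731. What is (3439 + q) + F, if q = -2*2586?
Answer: -298045/2 ≈ -1.4902e+5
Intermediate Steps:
q = -5172
F = -294579/2 (F = (9/2)*(-32731) = -294579/2 ≈ -1.4729e+5)
(3439 + q) + F = (3439 - 5172) - 294579/2 = -1733 - 294579/2 = -298045/2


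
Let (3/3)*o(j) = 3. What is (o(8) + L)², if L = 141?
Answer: 20736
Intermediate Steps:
o(j) = 3
(o(8) + L)² = (3 + 141)² = 144² = 20736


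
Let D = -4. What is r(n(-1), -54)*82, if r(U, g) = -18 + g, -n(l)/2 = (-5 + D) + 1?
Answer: -5904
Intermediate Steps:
n(l) = 16 (n(l) = -2*((-5 - 4) + 1) = -2*(-9 + 1) = -2*(-8) = 16)
r(n(-1), -54)*82 = (-18 - 54)*82 = -72*82 = -5904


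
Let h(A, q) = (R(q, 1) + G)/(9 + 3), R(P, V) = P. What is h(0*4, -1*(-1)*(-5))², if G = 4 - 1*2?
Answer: 1/16 ≈ 0.062500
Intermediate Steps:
G = 2 (G = 4 - 2 = 2)
h(A, q) = ⅙ + q/12 (h(A, q) = (q + 2)/(9 + 3) = (2 + q)/12 = (2 + q)*(1/12) = ⅙ + q/12)
h(0*4, -1*(-1)*(-5))² = (⅙ + (-1*(-1)*(-5))/12)² = (⅙ + (1*(-5))/12)² = (⅙ + (1/12)*(-5))² = (⅙ - 5/12)² = (-¼)² = 1/16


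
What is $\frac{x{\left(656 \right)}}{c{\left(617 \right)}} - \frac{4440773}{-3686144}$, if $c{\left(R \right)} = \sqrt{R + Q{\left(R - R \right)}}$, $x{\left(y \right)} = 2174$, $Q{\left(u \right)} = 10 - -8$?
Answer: $\frac{4440773}{3686144} + \frac{2174 \sqrt{635}}{635} \approx 87.477$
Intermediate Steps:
$Q{\left(u \right)} = 18$ ($Q{\left(u \right)} = 10 + 8 = 18$)
$c{\left(R \right)} = \sqrt{18 + R}$ ($c{\left(R \right)} = \sqrt{R + 18} = \sqrt{18 + R}$)
$\frac{x{\left(656 \right)}}{c{\left(617 \right)}} - \frac{4440773}{-3686144} = \frac{2174}{\sqrt{18 + 617}} - \frac{4440773}{-3686144} = \frac{2174}{\sqrt{635}} - - \frac{4440773}{3686144} = 2174 \frac{\sqrt{635}}{635} + \frac{4440773}{3686144} = \frac{2174 \sqrt{635}}{635} + \frac{4440773}{3686144} = \frac{4440773}{3686144} + \frac{2174 \sqrt{635}}{635}$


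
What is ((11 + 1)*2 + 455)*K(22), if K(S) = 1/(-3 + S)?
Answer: 479/19 ≈ 25.211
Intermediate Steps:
((11 + 1)*2 + 455)*K(22) = ((11 + 1)*2 + 455)/(-3 + 22) = (12*2 + 455)/19 = (24 + 455)*(1/19) = 479*(1/19) = 479/19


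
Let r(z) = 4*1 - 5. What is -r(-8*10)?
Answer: 1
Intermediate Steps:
r(z) = -1 (r(z) = 4 - 5 = -1)
-r(-8*10) = -1*(-1) = 1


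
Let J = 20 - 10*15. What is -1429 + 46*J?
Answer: -7409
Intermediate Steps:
J = -130 (J = 20 - 150 = -130)
-1429 + 46*J = -1429 + 46*(-130) = -1429 - 5980 = -7409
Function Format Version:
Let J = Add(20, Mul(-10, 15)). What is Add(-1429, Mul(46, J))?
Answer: -7409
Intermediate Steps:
J = -130 (J = Add(20, -150) = -130)
Add(-1429, Mul(46, J)) = Add(-1429, Mul(46, -130)) = Add(-1429, -5980) = -7409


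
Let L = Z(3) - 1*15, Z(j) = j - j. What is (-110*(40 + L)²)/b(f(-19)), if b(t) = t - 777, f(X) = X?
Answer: 34375/398 ≈ 86.369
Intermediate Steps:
Z(j) = 0
b(t) = -777 + t
L = -15 (L = 0 - 1*15 = 0 - 15 = -15)
(-110*(40 + L)²)/b(f(-19)) = (-110*(40 - 15)²)/(-777 - 19) = -110*25²/(-796) = -110*625*(-1/796) = -68750*(-1/796) = 34375/398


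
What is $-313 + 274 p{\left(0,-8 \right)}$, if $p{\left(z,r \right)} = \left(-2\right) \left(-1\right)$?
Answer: $235$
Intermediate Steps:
$p{\left(z,r \right)} = 2$
$-313 + 274 p{\left(0,-8 \right)} = -313 + 274 \cdot 2 = -313 + 548 = 235$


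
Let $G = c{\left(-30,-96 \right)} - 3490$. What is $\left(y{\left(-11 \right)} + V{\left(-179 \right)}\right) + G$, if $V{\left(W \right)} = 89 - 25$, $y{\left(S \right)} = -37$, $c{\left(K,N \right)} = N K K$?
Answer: $-89863$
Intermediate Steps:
$c{\left(K,N \right)} = N K^{2}$ ($c{\left(K,N \right)} = K N K = N K^{2}$)
$V{\left(W \right)} = 64$
$G = -89890$ ($G = - 96 \left(-30\right)^{2} - 3490 = \left(-96\right) 900 - 3490 = -86400 - 3490 = -89890$)
$\left(y{\left(-11 \right)} + V{\left(-179 \right)}\right) + G = \left(-37 + 64\right) - 89890 = 27 - 89890 = -89863$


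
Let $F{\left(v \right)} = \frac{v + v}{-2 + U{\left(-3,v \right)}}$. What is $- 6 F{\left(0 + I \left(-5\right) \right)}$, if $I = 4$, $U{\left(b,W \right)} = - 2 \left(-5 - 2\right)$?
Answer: $20$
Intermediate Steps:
$U{\left(b,W \right)} = 14$ ($U{\left(b,W \right)} = \left(-2\right) \left(-7\right) = 14$)
$F{\left(v \right)} = \frac{v}{6}$ ($F{\left(v \right)} = \frac{v + v}{-2 + 14} = \frac{2 v}{12} = 2 v \frac{1}{12} = \frac{v}{6}$)
$- 6 F{\left(0 + I \left(-5\right) \right)} = - 6 \frac{0 + 4 \left(-5\right)}{6} = - 6 \frac{0 - 20}{6} = - 6 \cdot \frac{1}{6} \left(-20\right) = \left(-6\right) \left(- \frac{10}{3}\right) = 20$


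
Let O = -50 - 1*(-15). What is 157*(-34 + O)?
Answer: -10833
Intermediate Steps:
O = -35 (O = -50 + 15 = -35)
157*(-34 + O) = 157*(-34 - 35) = 157*(-69) = -10833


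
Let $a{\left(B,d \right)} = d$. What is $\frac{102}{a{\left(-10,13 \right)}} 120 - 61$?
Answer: $\frac{11447}{13} \approx 880.54$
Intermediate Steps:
$\frac{102}{a{\left(-10,13 \right)}} 120 - 61 = \frac{102}{13} \cdot 120 - 61 = \frac{12240}{13} - 61 = \frac{11447}{13}$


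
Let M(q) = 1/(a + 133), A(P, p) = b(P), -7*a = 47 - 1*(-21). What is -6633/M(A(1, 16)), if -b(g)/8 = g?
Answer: -5724279/7 ≈ -8.1775e+5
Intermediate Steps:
b(g) = -8*g
a = -68/7 (a = -(47 - 1*(-21))/7 = -(47 + 21)/7 = -⅐*68 = -68/7 ≈ -9.7143)
A(P, p) = -8*P
M(q) = 7/863 (M(q) = 1/(-68/7 + 133) = 1/(863/7) = 7/863)
-6633/M(A(1, 16)) = -6633/7/863 = -6633*863/7 = -5724279/7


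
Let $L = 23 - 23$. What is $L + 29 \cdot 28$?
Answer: $812$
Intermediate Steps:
$L = 0$ ($L = 23 - 23 = 0$)
$L + 29 \cdot 28 = 0 + 29 \cdot 28 = 0 + 812 = 812$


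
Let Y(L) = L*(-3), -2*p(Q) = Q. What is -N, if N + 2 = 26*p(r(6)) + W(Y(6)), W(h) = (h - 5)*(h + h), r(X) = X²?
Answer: -358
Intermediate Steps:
p(Q) = -Q/2
Y(L) = -3*L
W(h) = 2*h*(-5 + h) (W(h) = (-5 + h)*(2*h) = 2*h*(-5 + h))
N = 358 (N = -2 + (26*(-½*6²) + 2*(-3*6)*(-5 - 3*6)) = -2 + (26*(-½*36) + 2*(-18)*(-5 - 18)) = -2 + (26*(-18) + 2*(-18)*(-23)) = -2 + (-468 + 828) = -2 + 360 = 358)
-N = -1*358 = -358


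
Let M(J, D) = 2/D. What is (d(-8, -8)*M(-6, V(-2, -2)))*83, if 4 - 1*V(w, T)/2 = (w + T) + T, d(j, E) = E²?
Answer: 2656/5 ≈ 531.20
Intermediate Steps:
V(w, T) = 8 - 4*T - 2*w (V(w, T) = 8 - 2*((w + T) + T) = 8 - 2*((T + w) + T) = 8 - 2*(w + 2*T) = 8 + (-4*T - 2*w) = 8 - 4*T - 2*w)
(d(-8, -8)*M(-6, V(-2, -2)))*83 = ((-8)²*(2/(8 - 4*(-2) - 2*(-2))))*83 = (64*(2/(8 + 8 + 4)))*83 = (64*(2/20))*83 = (64*(2*(1/20)))*83 = (64*(⅒))*83 = (32/5)*83 = 2656/5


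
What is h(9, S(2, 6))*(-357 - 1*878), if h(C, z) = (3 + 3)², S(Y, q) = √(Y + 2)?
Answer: -44460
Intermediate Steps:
S(Y, q) = √(2 + Y)
h(C, z) = 36 (h(C, z) = 6² = 36)
h(9, S(2, 6))*(-357 - 1*878) = 36*(-357 - 1*878) = 36*(-357 - 878) = 36*(-1235) = -44460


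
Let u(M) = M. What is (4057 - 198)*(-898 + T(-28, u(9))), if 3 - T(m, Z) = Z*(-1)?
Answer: -3419074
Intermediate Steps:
T(m, Z) = 3 + Z (T(m, Z) = 3 - Z*(-1) = 3 - (-1)*Z = 3 + Z)
(4057 - 198)*(-898 + T(-28, u(9))) = (4057 - 198)*(-898 + (3 + 9)) = 3859*(-898 + 12) = 3859*(-886) = -3419074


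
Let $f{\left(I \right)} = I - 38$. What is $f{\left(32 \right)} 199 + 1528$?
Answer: $334$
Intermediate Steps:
$f{\left(I \right)} = -38 + I$
$f{\left(32 \right)} 199 + 1528 = \left(-38 + 32\right) 199 + 1528 = \left(-6\right) 199 + 1528 = -1194 + 1528 = 334$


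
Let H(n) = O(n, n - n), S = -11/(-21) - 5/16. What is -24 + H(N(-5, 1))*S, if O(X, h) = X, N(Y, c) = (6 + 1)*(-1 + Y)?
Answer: -263/8 ≈ -32.875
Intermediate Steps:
N(Y, c) = -7 + 7*Y (N(Y, c) = 7*(-1 + Y) = -7 + 7*Y)
S = 71/336 (S = -11*(-1/21) - 5*1/16 = 11/21 - 5/16 = 71/336 ≈ 0.21131)
H(n) = n
-24 + H(N(-5, 1))*S = -24 + (-7 + 7*(-5))*(71/336) = -24 + (-7 - 35)*(71/336) = -24 - 42*71/336 = -24 - 71/8 = -263/8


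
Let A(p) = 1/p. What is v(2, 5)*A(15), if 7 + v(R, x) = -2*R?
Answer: -11/15 ≈ -0.73333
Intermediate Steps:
v(R, x) = -7 - 2*R
v(2, 5)*A(15) = (-7 - 2*2)/15 = (-7 - 4)*(1/15) = -11*1/15 = -11/15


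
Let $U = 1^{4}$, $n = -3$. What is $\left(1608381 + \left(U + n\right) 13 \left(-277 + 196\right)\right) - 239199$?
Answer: $1371288$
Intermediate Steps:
$U = 1$
$\left(1608381 + \left(U + n\right) 13 \left(-277 + 196\right)\right) - 239199 = \left(1608381 + \left(1 - 3\right) 13 \left(-277 + 196\right)\right) - 239199 = \left(1608381 + \left(-2\right) 13 \left(-81\right)\right) - 239199 = \left(1608381 - -2106\right) - 239199 = \left(1608381 + 2106\right) - 239199 = 1610487 - 239199 = 1371288$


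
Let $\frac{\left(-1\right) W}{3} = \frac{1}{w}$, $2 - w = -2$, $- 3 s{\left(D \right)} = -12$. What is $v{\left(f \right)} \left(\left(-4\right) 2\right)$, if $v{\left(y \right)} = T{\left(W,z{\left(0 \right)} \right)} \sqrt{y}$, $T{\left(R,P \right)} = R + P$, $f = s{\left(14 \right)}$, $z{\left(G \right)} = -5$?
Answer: $92$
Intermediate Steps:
$s{\left(D \right)} = 4$ ($s{\left(D \right)} = \left(- \frac{1}{3}\right) \left(-12\right) = 4$)
$w = 4$ ($w = 2 - -2 = 2 + 2 = 4$)
$W = - \frac{3}{4} \approx -0.75$
$f = 4$
$T{\left(R,P \right)} = P + R$
$v{\left(y \right)} = - \frac{23 \sqrt{y}}{4}$ ($v{\left(y \right)} = \left(-5 - \frac{3}{4}\right) \sqrt{y} = - \frac{23 \sqrt{y}}{4}$)
$v{\left(f \right)} \left(\left(-4\right) 2\right) = - \frac{23 \sqrt{4}}{4} \left(\left(-4\right) 2\right) = \left(- \frac{23}{4}\right) 2 \left(-8\right) = \left(- \frac{23}{2}\right) \left(-8\right) = 92$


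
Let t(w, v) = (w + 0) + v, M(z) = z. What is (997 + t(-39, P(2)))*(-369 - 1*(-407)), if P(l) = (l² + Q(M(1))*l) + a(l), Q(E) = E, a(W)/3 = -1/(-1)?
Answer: 36746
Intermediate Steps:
a(W) = 3 (a(W) = 3*(-1/(-1)) = 3*(-1*(-1)) = 3*1 = 3)
P(l) = 3 + l + l² (P(l) = (l² + 1*l) + 3 = (l² + l) + 3 = (l + l²) + 3 = 3 + l + l²)
t(w, v) = v + w (t(w, v) = w + v = v + w)
(997 + t(-39, P(2)))*(-369 - 1*(-407)) = (997 + ((3 + 2 + 2²) - 39))*(-369 - 1*(-407)) = (997 + ((3 + 2 + 4) - 39))*(-369 + 407) = (997 + (9 - 39))*38 = (997 - 30)*38 = 967*38 = 36746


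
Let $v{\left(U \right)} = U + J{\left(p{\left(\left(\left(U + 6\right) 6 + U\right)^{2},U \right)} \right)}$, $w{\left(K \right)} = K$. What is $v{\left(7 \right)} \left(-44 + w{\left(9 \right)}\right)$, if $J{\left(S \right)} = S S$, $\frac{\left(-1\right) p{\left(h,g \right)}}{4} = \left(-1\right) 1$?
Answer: $-805$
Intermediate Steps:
$p{\left(h,g \right)} = 4$ ($p{\left(h,g \right)} = - 4 \left(\left(-1\right) 1\right) = \left(-4\right) \left(-1\right) = 4$)
$J{\left(S \right)} = S^{2}$
$v{\left(U \right)} = 16 + U$ ($v{\left(U \right)} = U + 4^{2} = U + 16 = 16 + U$)
$v{\left(7 \right)} \left(-44 + w{\left(9 \right)}\right) = \left(16 + 7\right) \left(-44 + 9\right) = 23 \left(-35\right) = -805$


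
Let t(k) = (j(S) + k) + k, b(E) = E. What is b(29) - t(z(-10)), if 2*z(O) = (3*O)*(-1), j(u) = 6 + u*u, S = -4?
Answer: -23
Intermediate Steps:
j(u) = 6 + u²
z(O) = -3*O/2 (z(O) = ((3*O)*(-1))/2 = (-3*O)/2 = -3*O/2)
t(k) = 22 + 2*k (t(k) = ((6 + (-4)²) + k) + k = ((6 + 16) + k) + k = (22 + k) + k = 22 + 2*k)
b(29) - t(z(-10)) = 29 - (22 + 2*(-3/2*(-10))) = 29 - (22 + 2*15) = 29 - (22 + 30) = 29 - 1*52 = 29 - 52 = -23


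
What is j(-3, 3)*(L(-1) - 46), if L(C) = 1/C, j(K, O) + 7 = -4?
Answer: 517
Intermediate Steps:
j(K, O) = -11 (j(K, O) = -7 - 4 = -11)
j(-3, 3)*(L(-1) - 46) = -11*(1/(-1) - 46) = -11*(-1 - 46) = -11*(-47) = 517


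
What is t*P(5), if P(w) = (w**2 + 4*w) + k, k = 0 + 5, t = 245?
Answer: 12250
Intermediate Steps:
k = 5
P(w) = 5 + w**2 + 4*w (P(w) = (w**2 + 4*w) + 5 = 5 + w**2 + 4*w)
t*P(5) = 245*(5 + 5**2 + 4*5) = 245*(5 + 25 + 20) = 245*50 = 12250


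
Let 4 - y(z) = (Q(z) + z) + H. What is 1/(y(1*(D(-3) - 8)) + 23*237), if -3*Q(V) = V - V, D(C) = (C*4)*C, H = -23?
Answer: 1/5450 ≈ 0.00018349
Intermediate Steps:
D(C) = 4*C**2 (D(C) = (4*C)*C = 4*C**2)
Q(V) = 0 (Q(V) = -(V - V)/3 = -1/3*0 = 0)
y(z) = 27 - z (y(z) = 4 - ((0 + z) - 23) = 4 - (z - 23) = 4 - (-23 + z) = 4 + (23 - z) = 27 - z)
1/(y(1*(D(-3) - 8)) + 23*237) = 1/((27 - (4*(-3)**2 - 8)) + 23*237) = 1/((27 - (4*9 - 8)) + 5451) = 1/((27 - (36 - 8)) + 5451) = 1/((27 - 28) + 5451) = 1/(-1 + 5451) = 1/5450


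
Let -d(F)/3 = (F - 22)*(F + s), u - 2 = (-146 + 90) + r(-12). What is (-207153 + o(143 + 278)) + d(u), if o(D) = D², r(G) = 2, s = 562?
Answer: 83308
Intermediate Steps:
u = -52 (u = 2 + ((-146 + 90) + 2) = 2 + (-56 + 2) = 2 - 54 = -52)
d(F) = -3*(-22 + F)*(562 + F) (d(F) = -3*(F - 22)*(F + 562) = -3*(-22 + F)*(562 + F))
(-207153 + o(143 + 278)) + d(u) = (-207153 + (143 + 278)²) + (37092 - 1620*(-52) - 3*(-52)²) = (-207153 + 421²) + (37092 + 84240 - 3*2704) = (-207153 + 177241) + (37092 + 84240 - 8112) = -29912 + 113220 = 83308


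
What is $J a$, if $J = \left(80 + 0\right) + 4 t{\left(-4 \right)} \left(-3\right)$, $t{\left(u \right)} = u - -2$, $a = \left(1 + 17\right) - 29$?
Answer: $-1144$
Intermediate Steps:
$a = -11$ ($a = 18 - 29 = -11$)
$t{\left(u \right)} = 2 + u$ ($t{\left(u \right)} = u + 2 = 2 + u$)
$J = 104$ ($J = \left(80 + 0\right) + 4 \left(2 - 4\right) \left(-3\right) = 80 + 4 \left(-2\right) \left(-3\right) = 80 - -24 = 80 + 24 = 104$)
$J a = 104 \left(-11\right) = -1144$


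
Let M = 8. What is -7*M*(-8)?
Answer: 448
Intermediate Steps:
-7*M*(-8) = -7*8*(-8) = -56*(-8) = 448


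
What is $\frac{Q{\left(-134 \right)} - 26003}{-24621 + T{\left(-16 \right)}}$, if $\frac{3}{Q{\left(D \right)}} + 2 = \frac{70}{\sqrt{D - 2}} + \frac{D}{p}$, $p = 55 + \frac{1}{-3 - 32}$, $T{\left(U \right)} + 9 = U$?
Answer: $\frac{22795702653439}{21605881075202} - \frac{24292905 i \sqrt{34}}{10802940537601} \approx 1.0551 - 1.3112 \cdot 10^{-5} i$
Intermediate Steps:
$T{\left(U \right)} = -9 + U$
$p = \frac{1924}{35}$ ($p = 55 + \frac{1}{-35} = 55 - \frac{1}{35} = \frac{1924}{35} \approx 54.971$)
$Q{\left(D \right)} = \frac{3}{-2 + \frac{70}{\sqrt{-2 + D}} + \frac{35 D}{1924}}$ ($Q{\left(D \right)} = \frac{3}{-2 + \left(\frac{70}{\sqrt{D - 2}} + \frac{D}{\frac{1924}{35}}\right)} = \frac{3}{-2 + \left(\frac{70}{\sqrt{-2 + D}} + D \frac{35}{1924}\right)} = \frac{3}{-2 + \left(\frac{70}{\sqrt{-2 + D}} + \frac{35 D}{1924}\right)} = \frac{3}{-2 + \frac{70}{\sqrt{-2 + D}} + \frac{35 D}{1924}}$)
$\frac{Q{\left(-134 \right)} - 26003}{-24621 + T{\left(-16 \right)}} = \frac{\frac{5772 \sqrt{-2 - 134}}{134680 - 3848 \sqrt{-2 - 134} + 35 \left(-134\right) \sqrt{-2 - 134}} - 26003}{-24621 - 25} = \frac{\frac{5772 \sqrt{-136}}{134680 - 3848 \sqrt{-136} + 35 \left(-134\right) \sqrt{-136}} - 26003}{-24621 - 25} = \frac{\frac{5772 \cdot 2 i \sqrt{34}}{134680 - 3848 \cdot 2 i \sqrt{34} + 35 \left(-134\right) 2 i \sqrt{34}} - 26003}{-24646} = \left(\frac{5772 \cdot 2 i \sqrt{34}}{134680 - 7696 i \sqrt{34} - 9380 i \sqrt{34}} - 26003\right) \left(- \frac{1}{24646}\right) = \left(\frac{5772 \cdot 2 i \sqrt{34}}{134680 - 17076 i \sqrt{34}} - 26003\right) \left(- \frac{1}{24646}\right) = \left(\frac{11544 i \sqrt{34}}{134680 - 17076 i \sqrt{34}} - 26003\right) \left(- \frac{1}{24646}\right) = \left(-26003 + \frac{11544 i \sqrt{34}}{134680 - 17076 i \sqrt{34}}\right) \left(- \frac{1}{24646}\right) = \frac{26003}{24646} - \frac{5772 i \sqrt{34}}{12323 \left(134680 - 17076 i \sqrt{34}\right)}$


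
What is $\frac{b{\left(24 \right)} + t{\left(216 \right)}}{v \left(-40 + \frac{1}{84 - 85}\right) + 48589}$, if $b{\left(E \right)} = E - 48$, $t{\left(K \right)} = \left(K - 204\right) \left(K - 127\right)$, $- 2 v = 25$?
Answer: $\frac{2088}{98203} \approx 0.021262$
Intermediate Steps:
$v = - \frac{25}{2}$ ($v = \left(- \frac{1}{2}\right) 25 = - \frac{25}{2} \approx -12.5$)
$t{\left(K \right)} = \left(-204 + K\right) \left(-127 + K\right)$
$b{\left(E \right)} = -48 + E$ ($b{\left(E \right)} = E - 48 = -48 + E$)
$\frac{b{\left(24 \right)} + t{\left(216 \right)}}{v \left(-40 + \frac{1}{84 - 85}\right) + 48589} = \frac{\left(-48 + 24\right) + \left(25908 + 216^{2} - 71496\right)}{- \frac{25 \left(-40 + \frac{1}{84 - 85}\right)}{2} + 48589} = \frac{-24 + \left(25908 + 46656 - 71496\right)}{- \frac{25 \left(-40 + \frac{1}{-1}\right)}{2} + 48589} = \frac{-24 + 1068}{- \frac{25 \left(-40 - 1\right)}{2} + 48589} = \frac{1044}{\left(- \frac{25}{2}\right) \left(-41\right) + 48589} = \frac{1044}{\frac{1025}{2} + 48589} = \frac{1044}{\frac{98203}{2}} = 1044 \cdot \frac{2}{98203} = \frac{2088}{98203}$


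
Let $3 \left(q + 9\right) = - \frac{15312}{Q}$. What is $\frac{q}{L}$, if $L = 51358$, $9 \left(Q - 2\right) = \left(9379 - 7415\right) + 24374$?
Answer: $- \frac{6435}{30763442} \approx -0.00020918$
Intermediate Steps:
$Q = \frac{26356}{9}$ ($Q = 2 + \frac{\left(9379 - 7415\right) + 24374}{9} = 2 + \frac{1964 + 24374}{9} = 2 + \frac{1}{9} \cdot 26338 = 2 + \frac{26338}{9} = \frac{26356}{9} \approx 2928.4$)
$q = - \frac{6435}{599}$ ($q = -9 + \frac{\left(-15312\right) \frac{1}{\frac{26356}{9}}}{3} = -9 + \frac{\left(-15312\right) \frac{9}{26356}}{3} = -9 + \frac{1}{3} \left(- \frac{3132}{599}\right) = -9 - \frac{1044}{599} = - \frac{6435}{599} \approx -10.743$)
$\frac{q}{L} = - \frac{6435}{599 \cdot 51358} = \left(- \frac{6435}{599}\right) \frac{1}{51358} = - \frac{6435}{30763442}$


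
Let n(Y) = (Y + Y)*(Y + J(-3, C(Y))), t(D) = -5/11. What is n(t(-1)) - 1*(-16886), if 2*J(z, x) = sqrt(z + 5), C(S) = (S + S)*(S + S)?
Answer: 2043256/121 - 5*sqrt(2)/11 ≈ 16886.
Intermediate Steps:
t(D) = -5/11 (t(D) = -5*1/11 = -5/11)
C(S) = 4*S**2 (C(S) = (2*S)*(2*S) = 4*S**2)
J(z, x) = sqrt(5 + z)/2 (J(z, x) = sqrt(z + 5)/2 = sqrt(5 + z)/2)
n(Y) = 2*Y*(Y + sqrt(2)/2) (n(Y) = (Y + Y)*(Y + sqrt(5 - 3)/2) = (2*Y)*(Y + sqrt(2)/2) = 2*Y*(Y + sqrt(2)/2))
n(t(-1)) - 1*(-16886) = -5*(sqrt(2) + 2*(-5/11))/11 - 1*(-16886) = -5*(sqrt(2) - 10/11)/11 + 16886 = -5*(-10/11 + sqrt(2))/11 + 16886 = (50/121 - 5*sqrt(2)/11) + 16886 = 2043256/121 - 5*sqrt(2)/11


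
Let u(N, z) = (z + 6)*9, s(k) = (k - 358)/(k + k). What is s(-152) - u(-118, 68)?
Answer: -100977/152 ≈ -664.32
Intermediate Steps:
s(k) = (-358 + k)/(2*k) (s(k) = (-358 + k)/((2*k)) = (-358 + k)*(1/(2*k)) = (-358 + k)/(2*k))
u(N, z) = 54 + 9*z (u(N, z) = (6 + z)*9 = 54 + 9*z)
s(-152) - u(-118, 68) = (½)*(-358 - 152)/(-152) - (54 + 9*68) = (½)*(-1/152)*(-510) - (54 + 612) = 255/152 - 1*666 = 255/152 - 666 = -100977/152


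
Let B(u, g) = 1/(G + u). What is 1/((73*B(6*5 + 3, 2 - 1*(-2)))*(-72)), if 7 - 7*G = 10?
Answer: -19/3066 ≈ -0.0061970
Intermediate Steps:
G = -3/7 (G = 1 - ⅐*10 = 1 - 10/7 = -3/7 ≈ -0.42857)
B(u, g) = 1/(-3/7 + u)
1/((73*B(6*5 + 3, 2 - 1*(-2)))*(-72)) = 1/((73*(7/(-3 + 7*(6*5 + 3))))*(-72)) = 1/((73*(7/(-3 + 7*(30 + 3))))*(-72)) = 1/((73*(7/(-3 + 7*33)))*(-72)) = 1/((73*(7/(-3 + 231)))*(-72)) = 1/((73*(7/228))*(-72)) = 1/((511/228)*(-72)) = 1/(-3066/19) = -19/3066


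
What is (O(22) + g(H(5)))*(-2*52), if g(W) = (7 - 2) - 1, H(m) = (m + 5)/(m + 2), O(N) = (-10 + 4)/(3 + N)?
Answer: -9776/25 ≈ -391.04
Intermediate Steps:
O(N) = -6/(3 + N)
H(m) = (5 + m)/(2 + m)
g(W) = 4 (g(W) = 5 - 1 = 4)
(O(22) + g(H(5)))*(-2*52) = (-6/(3 + 22) + 4)*(-2*52) = (-6/25 + 4)*(-104) = (94/25)*(-104) = -9776/25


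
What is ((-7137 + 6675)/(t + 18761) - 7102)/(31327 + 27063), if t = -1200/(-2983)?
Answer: -198733337986/1633905853285 ≈ -0.12163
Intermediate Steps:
t = 1200/2983 (t = -1200*(-1/2983) = 1200/2983 ≈ 0.40228)
((-7137 + 6675)/(t + 18761) - 7102)/(31327 + 27063) = ((-7137 + 6675)/(1200/2983 + 18761) - 7102)/(31327 + 27063) = (-462/55965263/2983 - 7102)/58390 = (-462*2983/55965263 - 7102)*(1/58390) = (-1378146/55965263 - 7102)*(1/58390) = -397466675972/55965263*1/58390 = -198733337986/1633905853285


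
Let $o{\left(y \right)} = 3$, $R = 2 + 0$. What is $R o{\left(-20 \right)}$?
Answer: $6$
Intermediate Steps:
$R = 2$
$R o{\left(-20 \right)} = 2 \cdot 3 = 6$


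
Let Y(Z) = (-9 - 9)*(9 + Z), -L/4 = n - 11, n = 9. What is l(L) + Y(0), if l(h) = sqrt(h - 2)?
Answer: -162 + sqrt(6) ≈ -159.55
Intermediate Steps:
L = 8 (L = -4*(9 - 11) = -4*(-2) = 8)
l(h) = sqrt(-2 + h)
Y(Z) = -162 - 18*Z (Y(Z) = -18*(9 + Z) = -162 - 18*Z)
l(L) + Y(0) = sqrt(-2 + 8) + (-162 - 18*0) = sqrt(6) + (-162 + 0) = sqrt(6) - 162 = -162 + sqrt(6)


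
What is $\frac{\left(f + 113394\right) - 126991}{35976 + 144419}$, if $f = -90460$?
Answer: $- \frac{104057}{180395} \approx -0.57683$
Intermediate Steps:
$\frac{\left(f + 113394\right) - 126991}{35976 + 144419} = \frac{\left(-90460 + 113394\right) - 126991}{35976 + 144419} = \frac{22934 - 126991}{180395} = \left(-104057\right) \frac{1}{180395} = - \frac{104057}{180395}$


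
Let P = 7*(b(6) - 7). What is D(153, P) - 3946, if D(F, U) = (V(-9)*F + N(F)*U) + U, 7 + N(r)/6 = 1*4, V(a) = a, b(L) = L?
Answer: -5204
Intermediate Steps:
N(r) = -18 (N(r) = -42 + 6*(1*4) = -42 + 6*4 = -42 + 24 = -18)
P = -7 (P = 7*(6 - 7) = 7*(-1) = -7)
D(F, U) = -17*U - 9*F (D(F, U) = (-9*F - 18*U) + U = (-18*U - 9*F) + U = -17*U - 9*F)
D(153, P) - 3946 = (-17*(-7) - 9*153) - 3946 = (119 - 1377) - 3946 = -1258 - 3946 = -5204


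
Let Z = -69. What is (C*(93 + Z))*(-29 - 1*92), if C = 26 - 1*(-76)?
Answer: -296208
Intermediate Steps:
C = 102 (C = 26 + 76 = 102)
(C*(93 + Z))*(-29 - 1*92) = (102*(93 - 69))*(-29 - 1*92) = (102*24)*(-29 - 92) = 2448*(-121) = -296208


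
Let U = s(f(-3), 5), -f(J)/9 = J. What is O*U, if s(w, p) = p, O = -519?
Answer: -2595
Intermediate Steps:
f(J) = -9*J
U = 5
O*U = -519*5 = -2595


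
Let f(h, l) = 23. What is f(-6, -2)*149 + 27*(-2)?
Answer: 3373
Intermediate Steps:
f(-6, -2)*149 + 27*(-2) = 23*149 + 27*(-2) = 3427 - 54 = 3373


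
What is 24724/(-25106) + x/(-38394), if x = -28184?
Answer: -60416438/240979941 ≈ -0.25071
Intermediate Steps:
24724/(-25106) + x/(-38394) = 24724/(-25106) - 28184/(-38394) = 24724*(-1/25106) - 28184*(-1/38394) = -12362/12553 + 14092/19197 = -60416438/240979941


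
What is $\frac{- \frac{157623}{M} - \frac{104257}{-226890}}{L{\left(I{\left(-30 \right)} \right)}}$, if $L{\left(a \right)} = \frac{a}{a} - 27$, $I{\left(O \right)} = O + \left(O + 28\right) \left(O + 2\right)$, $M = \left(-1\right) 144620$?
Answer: $- \frac{391082537}{6562566360} \approx -0.059593$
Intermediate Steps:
$M = -144620$
$I{\left(O \right)} = O + \left(2 + O\right) \left(28 + O\right)$ ($I{\left(O \right)} = O + \left(28 + O\right) \left(2 + O\right) = O + \left(2 + O\right) \left(28 + O\right)$)
$L{\left(a \right)} = -26$ ($L{\left(a \right)} = 1 - 27 = -26$)
$\frac{- \frac{157623}{M} - \frac{104257}{-226890}}{L{\left(I{\left(-30 \right)} \right)}} = \frac{- \frac{157623}{-144620} - \frac{104257}{-226890}}{-26} = \left(\left(-157623\right) \left(- \frac{1}{144620}\right) - - \frac{104257}{226890}\right) \left(- \frac{1}{26}\right) = \left(\frac{157623}{144620} + \frac{104257}{226890}\right) \left(- \frac{1}{26}\right) = \frac{5084072981}{3281283180} \left(- \frac{1}{26}\right) = - \frac{391082537}{6562566360}$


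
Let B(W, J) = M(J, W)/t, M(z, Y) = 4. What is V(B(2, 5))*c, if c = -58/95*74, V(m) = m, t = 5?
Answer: -17168/475 ≈ -36.143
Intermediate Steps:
B(W, J) = 4/5
c = -4292/95 (c = -58*1/95*74 = -58/95*74 = -4292/95 ≈ -45.179)
V(B(2, 5))*c = (4/5)*(-4292/95) = -17168/475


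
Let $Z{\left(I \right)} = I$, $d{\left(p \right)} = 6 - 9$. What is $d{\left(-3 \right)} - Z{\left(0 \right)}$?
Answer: $-3$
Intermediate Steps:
$d{\left(p \right)} = -3$ ($d{\left(p \right)} = 6 - 9 = -3$)
$d{\left(-3 \right)} - Z{\left(0 \right)} = -3 - 0 = -3 + 0 = -3$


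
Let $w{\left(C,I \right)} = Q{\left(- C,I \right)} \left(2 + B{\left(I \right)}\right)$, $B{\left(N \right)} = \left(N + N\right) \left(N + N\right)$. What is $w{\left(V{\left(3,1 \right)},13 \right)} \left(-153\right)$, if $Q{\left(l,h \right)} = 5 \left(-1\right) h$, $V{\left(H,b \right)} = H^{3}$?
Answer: $6742710$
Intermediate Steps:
$B{\left(N \right)} = 4 N^{2}$ ($B{\left(N \right)} = 2 N 2 N = 4 N^{2}$)
$Q{\left(l,h \right)} = - 5 h$
$w{\left(C,I \right)} = - 5 I \left(2 + 4 I^{2}\right)$
$w{\left(V{\left(3,1 \right)},13 \right)} \left(-153\right) = \left(- 20 \cdot 13^{3} - 130\right) \left(-153\right) = \left(\left(-20\right) 2197 - 130\right) \left(-153\right) = \left(-43940 - 130\right) \left(-153\right) = \left(-44070\right) \left(-153\right) = 6742710$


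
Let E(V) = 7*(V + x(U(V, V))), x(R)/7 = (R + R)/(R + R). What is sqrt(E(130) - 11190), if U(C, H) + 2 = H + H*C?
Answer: I*sqrt(10231) ≈ 101.15*I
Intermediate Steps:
U(C, H) = -2 + H + C*H (U(C, H) = -2 + (H + H*C) = -2 + (H + C*H) = -2 + H + C*H)
x(R) = 7 (x(R) = 7*((R + R)/(R + R)) = 7*((2*R)/((2*R))) = 7*((2*R)*(1/(2*R))) = 7*1 = 7)
E(V) = 49 + 7*V (E(V) = 7*(V + 7) = 7*(7 + V) = 49 + 7*V)
sqrt(E(130) - 11190) = sqrt((49 + 7*130) - 11190) = sqrt((49 + 910) - 11190) = sqrt(959 - 11190) = sqrt(-10231) = I*sqrt(10231)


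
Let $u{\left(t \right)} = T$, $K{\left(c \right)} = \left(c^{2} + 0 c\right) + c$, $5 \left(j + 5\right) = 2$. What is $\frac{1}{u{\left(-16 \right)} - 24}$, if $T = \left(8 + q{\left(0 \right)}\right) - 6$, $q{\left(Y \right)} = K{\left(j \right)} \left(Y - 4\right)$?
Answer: $- \frac{25}{2206} \approx -0.011333$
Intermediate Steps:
$j = - \frac{23}{5}$ ($j = -5 + \frac{1}{5} \cdot 2 = -5 + \frac{2}{5} = - \frac{23}{5} \approx -4.6$)
$K{\left(c \right)} = c + c^{2}$ ($K{\left(c \right)} = \left(c^{2} + 0\right) + c = c^{2} + c = c + c^{2}$)
$q{\left(Y \right)} = - \frac{1656}{25} + \frac{414 Y}{25}$ ($q{\left(Y \right)} = - \frac{23 \left(1 - \frac{23}{5}\right)}{5} \left(Y - 4\right) = \left(- \frac{23}{5}\right) \left(- \frac{18}{5}\right) \left(-4 + Y\right) = \frac{414 \left(-4 + Y\right)}{25} = - \frac{1656}{25} + \frac{414 Y}{25}$)
$T = - \frac{1606}{25}$ ($T = \left(8 + \left(- \frac{1656}{25} + \frac{414}{25} \cdot 0\right)\right) - 6 = \left(8 + \left(- \frac{1656}{25} + 0\right)\right) - 6 = \left(8 - \frac{1656}{25}\right) - 6 = - \frac{1456}{25} - 6 = - \frac{1606}{25} \approx -64.24$)
$u{\left(t \right)} = - \frac{1606}{25}$
$\frac{1}{u{\left(-16 \right)} - 24} = \frac{1}{- \frac{1606}{25} - 24} = \frac{1}{- \frac{2206}{25}} = - \frac{25}{2206}$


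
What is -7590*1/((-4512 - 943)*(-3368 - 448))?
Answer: -253/693876 ≈ -0.00036462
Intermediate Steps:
-7590*1/((-4512 - 943)*(-3368 - 448)) = -7590/((-3816*(-5455))) = -7590/20816280 = -7590*1/20816280 = -253/693876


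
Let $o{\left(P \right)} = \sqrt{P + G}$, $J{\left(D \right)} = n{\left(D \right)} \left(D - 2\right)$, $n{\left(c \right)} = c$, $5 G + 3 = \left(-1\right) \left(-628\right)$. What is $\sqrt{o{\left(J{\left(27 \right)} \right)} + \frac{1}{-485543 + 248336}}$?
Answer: $\frac{\sqrt{-237207 + 1125343216980 \sqrt{2}}}{237207} \approx 5.3183$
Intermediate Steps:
$G = 125$ ($G = - \frac{3}{5} + \frac{\left(-1\right) \left(-628\right)}{5} = - \frac{3}{5} + \frac{1}{5} \cdot 628 = - \frac{3}{5} + \frac{628}{5} = 125$)
$J{\left(D \right)} = D \left(-2 + D\right)$ ($J{\left(D \right)} = D \left(D - 2\right) = D \left(-2 + D\right)$)
$o{\left(P \right)} = \sqrt{125 + P}$ ($o{\left(P \right)} = \sqrt{P + 125} = \sqrt{125 + P}$)
$\sqrt{o{\left(J{\left(27 \right)} \right)} + \frac{1}{-485543 + 248336}} = \sqrt{\sqrt{125 + 27 \left(-2 + 27\right)} + \frac{1}{-485543 + 248336}} = \sqrt{\sqrt{125 + 27 \cdot 25} + \frac{1}{-237207}} = \sqrt{\sqrt{125 + 675} - \frac{1}{237207}} = \sqrt{\sqrt{800} - \frac{1}{237207}} = \sqrt{20 \sqrt{2} - \frac{1}{237207}} = \sqrt{- \frac{1}{237207} + 20 \sqrt{2}}$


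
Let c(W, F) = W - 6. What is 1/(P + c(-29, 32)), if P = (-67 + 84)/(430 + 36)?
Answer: -466/16293 ≈ -0.028601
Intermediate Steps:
c(W, F) = -6 + W
P = 17/466 ≈ 0.036481
1/(P + c(-29, 32)) = 1/(17/466 + (-6 - 29)) = 1/(17/466 - 35) = 1/(-16293/466) = -466/16293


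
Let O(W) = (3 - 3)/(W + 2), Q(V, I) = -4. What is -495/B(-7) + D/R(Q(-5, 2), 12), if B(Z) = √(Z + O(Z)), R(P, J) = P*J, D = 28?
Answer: -7/12 + 495*I*√7/7 ≈ -0.58333 + 187.09*I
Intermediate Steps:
O(W) = 0 (O(W) = 0/(2 + W) = 0)
R(P, J) = J*P
B(Z) = √Z (B(Z) = √(Z + 0) = √Z)
-495/B(-7) + D/R(Q(-5, 2), 12) = -495*(-I*√7/7) + 28/((12*(-4))) = -495*(-I*√7/7) + 28/(-48) = -(-495)*I*√7/7 + 28*(-1/48) = 495*I*√7/7 - 7/12 = -7/12 + 495*I*√7/7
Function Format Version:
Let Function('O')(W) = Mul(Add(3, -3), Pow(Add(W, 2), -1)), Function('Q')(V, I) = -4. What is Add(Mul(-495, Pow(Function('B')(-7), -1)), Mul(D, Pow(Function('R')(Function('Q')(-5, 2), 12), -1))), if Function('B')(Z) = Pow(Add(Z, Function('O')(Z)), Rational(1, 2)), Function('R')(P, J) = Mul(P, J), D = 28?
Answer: Add(Rational(-7, 12), Mul(Rational(495, 7), I, Pow(7, Rational(1, 2)))) ≈ Add(-0.58333, Mul(187.09, I))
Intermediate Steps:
Function('O')(W) = 0 (Function('O')(W) = Mul(0, Pow(Add(2, W), -1)) = 0)
Function('R')(P, J) = Mul(J, P)
Function('B')(Z) = Pow(Z, Rational(1, 2)) (Function('B')(Z) = Pow(Add(Z, 0), Rational(1, 2)) = Pow(Z, Rational(1, 2)))
Add(Mul(-495, Pow(Function('B')(-7), -1)), Mul(D, Pow(Function('R')(Function('Q')(-5, 2), 12), -1))) = Add(Mul(-495, Pow(Pow(-7, Rational(1, 2)), -1)), Mul(28, Pow(Mul(12, -4), -1))) = Add(Mul(-495, Pow(Mul(I, Pow(7, Rational(1, 2))), -1)), Mul(28, Pow(-48, -1))) = Add(Mul(-495, Mul(Rational(-1, 7), I, Pow(7, Rational(1, 2)))), Mul(28, Rational(-1, 48))) = Add(Mul(Rational(495, 7), I, Pow(7, Rational(1, 2))), Rational(-7, 12)) = Add(Rational(-7, 12), Mul(Rational(495, 7), I, Pow(7, Rational(1, 2))))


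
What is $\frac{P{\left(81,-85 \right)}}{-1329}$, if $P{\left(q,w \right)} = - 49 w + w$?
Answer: $- \frac{1360}{443} \approx -3.07$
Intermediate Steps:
$P{\left(q,w \right)} = - 48 w$
$\frac{P{\left(81,-85 \right)}}{-1329} = \frac{\left(-48\right) \left(-85\right)}{-1329} = 4080 \left(- \frac{1}{1329}\right) = - \frac{1360}{443}$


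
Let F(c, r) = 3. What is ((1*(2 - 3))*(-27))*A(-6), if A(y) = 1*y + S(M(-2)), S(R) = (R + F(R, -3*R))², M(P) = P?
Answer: -135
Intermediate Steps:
S(R) = (3 + R)² (S(R) = (R + 3)² = (3 + R)²)
A(y) = 1 + y (A(y) = 1*y + (3 - 2)² = y + 1² = y + 1 = 1 + y)
((1*(2 - 3))*(-27))*A(-6) = ((1*(2 - 3))*(-27))*(1 - 6) = ((1*(-1))*(-27))*(-5) = -1*(-27)*(-5) = 27*(-5) = -135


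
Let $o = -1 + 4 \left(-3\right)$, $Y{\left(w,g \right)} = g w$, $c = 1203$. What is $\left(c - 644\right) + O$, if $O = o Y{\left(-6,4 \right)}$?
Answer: $871$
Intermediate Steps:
$o = -13$ ($o = -1 - 12 = -13$)
$O = 312$ ($O = - 13 \cdot 4 \left(-6\right) = \left(-13\right) \left(-24\right) = 312$)
$\left(c - 644\right) + O = \left(1203 - 644\right) + 312 = 559 + 312 = 871$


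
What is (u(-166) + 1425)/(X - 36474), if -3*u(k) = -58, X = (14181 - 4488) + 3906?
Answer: -4333/68625 ≈ -0.063140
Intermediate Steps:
X = 13599 (X = 9693 + 3906 = 13599)
u(k) = 58/3 (u(k) = -1/3*(-58) = 58/3)
(u(-166) + 1425)/(X - 36474) = (58/3 + 1425)/(13599 - 36474) = (4333/3)/(-22875) = (4333/3)*(-1/22875) = -4333/68625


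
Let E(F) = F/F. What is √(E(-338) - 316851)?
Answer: 5*I*√12674 ≈ 562.89*I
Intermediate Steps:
E(F) = 1
√(E(-338) - 316851) = √(1 - 316851) = √(-316850) = 5*I*√12674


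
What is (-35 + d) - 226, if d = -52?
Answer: -313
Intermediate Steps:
(-35 + d) - 226 = (-35 - 52) - 226 = -87 - 226 = -313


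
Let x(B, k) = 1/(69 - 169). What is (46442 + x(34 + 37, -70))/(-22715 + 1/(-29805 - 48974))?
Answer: -365865353021/178946498600 ≈ -2.0446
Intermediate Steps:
x(B, k) = -1/100 (x(B, k) = 1/(-100) = -1/100)
(46442 + x(34 + 37, -70))/(-22715 + 1/(-29805 - 48974)) = (46442 - 1/100)/(-22715 + 1/(-29805 - 48974)) = 4644199/(100*(-22715 + 1/(-78779))) = 4644199/(100*(-22715 - 1/78779)) = 4644199/(100*(-1789464986/78779)) = (4644199/100)*(-78779/1789464986) = -365865353021/178946498600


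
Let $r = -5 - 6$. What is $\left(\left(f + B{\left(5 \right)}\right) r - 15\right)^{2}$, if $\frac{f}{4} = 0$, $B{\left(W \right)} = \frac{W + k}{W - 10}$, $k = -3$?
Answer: $\frac{2809}{25} \approx 112.36$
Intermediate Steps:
$B{\left(W \right)} = \frac{-3 + W}{-10 + W}$ ($B{\left(W \right)} = \frac{W - 3}{W - 10} = \frac{-3 + W}{W - 10} = \frac{-3 + W}{-10 + W}$)
$r = -11$ ($r = -5 - 6 = -11$)
$f = 0$ ($f = 4 \cdot 0 = 0$)
$\left(\left(f + B{\left(5 \right)}\right) r - 15\right)^{2} = \left(\left(0 + \frac{-3 + 5}{-10 + 5}\right) \left(-11\right) - 15\right)^{2} = \left(\left(0 + \frac{1}{-5} \cdot 2\right) \left(-11\right) - 15\right)^{2} = \left(\left(0 - \frac{2}{5}\right) \left(-11\right) - 15\right)^{2} = \left(\left(- \frac{2}{5}\right) \left(-11\right) - 15\right)^{2} = \left(\frac{22}{5} - 15\right)^{2} = \left(- \frac{53}{5}\right)^{2} = \frac{2809}{25}$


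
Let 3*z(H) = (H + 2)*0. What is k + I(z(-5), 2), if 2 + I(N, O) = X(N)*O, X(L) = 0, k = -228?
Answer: -230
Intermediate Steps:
z(H) = 0 (z(H) = ((H + 2)*0)/3 = ((2 + H)*0)/3 = (⅓)*0 = 0)
I(N, O) = -2 (I(N, O) = -2 + 0*O = -2 + 0 = -2)
k + I(z(-5), 2) = -228 - 2 = -230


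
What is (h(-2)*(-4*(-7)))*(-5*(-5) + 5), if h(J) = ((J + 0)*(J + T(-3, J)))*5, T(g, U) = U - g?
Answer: 8400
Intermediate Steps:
h(J) = 5*J*(3 + 2*J) (h(J) = ((J + 0)*(J + (J - 1*(-3))))*5 = (J*(J + (J + 3)))*5 = (J*(J + (3 + J)))*5 = (J*(3 + 2*J))*5 = 5*J*(3 + 2*J))
(h(-2)*(-4*(-7)))*(-5*(-5) + 5) = ((5*(-2)*(3 + 2*(-2)))*(-4*(-7)))*(-5*(-5) + 5) = ((5*(-2)*(3 - 4))*28)*(25 + 5) = ((5*(-2)*(-1))*28)*30 = (10*28)*30 = 280*30 = 8400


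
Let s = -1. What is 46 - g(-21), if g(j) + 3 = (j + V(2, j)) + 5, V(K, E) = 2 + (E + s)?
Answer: 85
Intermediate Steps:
V(K, E) = 1 + E (V(K, E) = 2 + (E - 1) = 2 + (-1 + E) = 1 + E)
g(j) = 3 + 2*j (g(j) = -3 + ((j + (1 + j)) + 5) = -3 + ((1 + 2*j) + 5) = -3 + (6 + 2*j) = 3 + 2*j)
46 - g(-21) = 46 - (3 + 2*(-21)) = 46 - (3 - 42) = 46 - 1*(-39) = 46 + 39 = 85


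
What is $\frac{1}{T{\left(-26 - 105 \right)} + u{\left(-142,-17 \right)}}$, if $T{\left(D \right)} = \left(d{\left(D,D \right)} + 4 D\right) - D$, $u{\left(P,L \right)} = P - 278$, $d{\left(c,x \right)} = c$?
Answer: $- \frac{1}{944} \approx -0.0010593$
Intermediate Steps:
$u{\left(P,L \right)} = -278 + P$ ($u{\left(P,L \right)} = P - 278 = -278 + P$)
$T{\left(D \right)} = 4 D$ ($T{\left(D \right)} = \left(D + 4 D\right) - D = 5 D - D = 4 D$)
$\frac{1}{T{\left(-26 - 105 \right)} + u{\left(-142,-17 \right)}} = \frac{1}{4 \left(-26 - 105\right) - 420} = \frac{1}{4 \left(-131\right) - 420} = \frac{1}{-524 - 420} = \frac{1}{-944} = - \frac{1}{944}$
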